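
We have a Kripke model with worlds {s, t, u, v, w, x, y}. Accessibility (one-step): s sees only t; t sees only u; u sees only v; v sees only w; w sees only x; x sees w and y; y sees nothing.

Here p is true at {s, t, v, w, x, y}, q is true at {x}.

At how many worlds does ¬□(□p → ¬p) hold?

4

s: □(□p → ¬p) is T. ✗
t: □(□p → ¬p) is T. ✗
u: □(□p → ¬p) is F. ✓
v: □(□p → ¬p) is F. ✓
w: □(□p → ¬p) is F. ✓
x: □(□p → ¬p) is F. ✓
y: □(□p → ¬p) is T. ✗
Satisfying worlds: {u, v, w, x}.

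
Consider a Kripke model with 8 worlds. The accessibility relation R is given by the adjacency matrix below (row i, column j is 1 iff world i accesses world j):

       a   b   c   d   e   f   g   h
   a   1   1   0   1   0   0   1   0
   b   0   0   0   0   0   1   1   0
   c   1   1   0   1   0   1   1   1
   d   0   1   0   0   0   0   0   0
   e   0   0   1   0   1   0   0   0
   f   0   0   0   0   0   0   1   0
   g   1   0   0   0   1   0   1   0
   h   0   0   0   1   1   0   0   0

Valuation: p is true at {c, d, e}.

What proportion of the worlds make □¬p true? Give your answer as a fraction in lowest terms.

a: successors {a, b, d, g}; ¬p there: a:T, b:T, d:F, g:T. ✗
b: successors {f, g}; ¬p there: f:T, g:T. ✓
c: successors {a, b, d, f, g, h}; ¬p there: a:T, b:T, d:F, f:T, g:T, h:T. ✗
d: successors {b}; ¬p there: b:T. ✓
e: successors {c, e}; ¬p there: c:F, e:F. ✗
f: successors {g}; ¬p there: g:T. ✓
g: successors {a, e, g}; ¬p there: a:T, e:F, g:T. ✗
h: successors {d, e}; ¬p there: d:F, e:F. ✗
That's 3 of 8 worlds, so 3/8.

3/8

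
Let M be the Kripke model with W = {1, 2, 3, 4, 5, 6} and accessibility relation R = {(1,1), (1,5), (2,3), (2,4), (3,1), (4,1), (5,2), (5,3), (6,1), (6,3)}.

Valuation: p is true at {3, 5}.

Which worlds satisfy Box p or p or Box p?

{3, 5}

1: Box p is F, p or Box p is F. ✗
2: Box p is F, p or Box p is F. ✗
3: Box p is F, p or Box p is T. ✓
4: Box p is F, p or Box p is F. ✗
5: Box p is F, p or Box p is T. ✓
6: Box p is F, p or Box p is F. ✗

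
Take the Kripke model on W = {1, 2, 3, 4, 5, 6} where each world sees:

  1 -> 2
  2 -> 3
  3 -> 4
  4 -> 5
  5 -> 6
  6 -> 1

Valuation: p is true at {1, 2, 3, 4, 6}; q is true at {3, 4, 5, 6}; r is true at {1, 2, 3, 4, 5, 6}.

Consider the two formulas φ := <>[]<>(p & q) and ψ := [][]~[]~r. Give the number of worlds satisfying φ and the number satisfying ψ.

For <>[]<>(p & q):
1: successors {2}; []<>(p & q) there: 2:T. ✓
2: successors {3}; []<>(p & q) there: 3:F. ✗
3: successors {4}; []<>(p & q) there: 4:T. ✓
4: successors {5}; []<>(p & q) there: 5:F. ✗
5: successors {6}; []<>(p & q) there: 6:F. ✗
6: successors {1}; []<>(p & q) there: 1:T. ✓
— 3 worlds.
For [][]~[]~r:
1: successors {2}; []~[]~r there: 2:T. ✓
2: successors {3}; []~[]~r there: 3:T. ✓
3: successors {4}; []~[]~r there: 4:T. ✓
4: successors {5}; []~[]~r there: 5:T. ✓
5: successors {6}; []~[]~r there: 6:T. ✓
6: successors {1}; []~[]~r there: 1:T. ✓
— 6 worlds.

3 and 6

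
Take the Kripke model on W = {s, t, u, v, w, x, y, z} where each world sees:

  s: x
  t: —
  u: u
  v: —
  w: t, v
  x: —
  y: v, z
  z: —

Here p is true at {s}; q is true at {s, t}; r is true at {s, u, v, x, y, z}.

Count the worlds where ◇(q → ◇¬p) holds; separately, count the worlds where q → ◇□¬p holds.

4 and 7

For ◇(q → ◇¬p):
s: successors {x}; q → ◇¬p there: x:T. ✓
t: no successors, so ◇(q → ◇¬p) fails. ✗
u: successors {u}; q → ◇¬p there: u:T. ✓
v: no successors, so ◇(q → ◇¬p) fails. ✗
w: successors {t, v}; q → ◇¬p there: t:F, v:T. ✓
x: no successors, so ◇(q → ◇¬p) fails. ✗
y: successors {v, z}; q → ◇¬p there: v:T, z:T. ✓
z: no successors, so ◇(q → ◇¬p) fails. ✗
— 4 worlds.
For q → ◇□¬p:
s: q is T, ◇□¬p is T. ✓
t: q is T, ◇□¬p is F. ✗
u: q is F, ◇□¬p is T. ✓
v: q is F, ◇□¬p is F. ✓
w: q is F, ◇□¬p is T. ✓
x: q is F, ◇□¬p is F. ✓
y: q is F, ◇□¬p is T. ✓
z: q is F, ◇□¬p is F. ✓
— 7 worlds.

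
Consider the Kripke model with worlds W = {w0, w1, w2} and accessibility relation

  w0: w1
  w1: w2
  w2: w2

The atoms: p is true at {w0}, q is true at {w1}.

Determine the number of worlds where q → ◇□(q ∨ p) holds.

w0: q is F, ◇□(q ∨ p) is F. ✓
w1: q is T, ◇□(q ∨ p) is F. ✗
w2: q is F, ◇□(q ∨ p) is F. ✓
Satisfying worlds: {w0, w2}.

2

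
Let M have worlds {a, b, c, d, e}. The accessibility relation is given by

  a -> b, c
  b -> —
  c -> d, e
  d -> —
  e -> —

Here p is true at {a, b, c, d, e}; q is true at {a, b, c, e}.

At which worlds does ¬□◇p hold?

{a, c}

a: □◇p is F. ✓
b: □◇p is T. ✗
c: □◇p is F. ✓
d: □◇p is T. ✗
e: □◇p is T. ✗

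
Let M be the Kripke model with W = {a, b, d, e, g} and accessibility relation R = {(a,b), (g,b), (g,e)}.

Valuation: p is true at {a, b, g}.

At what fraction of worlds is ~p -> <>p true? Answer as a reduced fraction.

a: ~p is F, <>p is T. ✓
b: ~p is F, <>p is F. ✓
d: ~p is T, <>p is F. ✗
e: ~p is T, <>p is F. ✗
g: ~p is F, <>p is T. ✓
That's 3 of 5 worlds, so 3/5.

3/5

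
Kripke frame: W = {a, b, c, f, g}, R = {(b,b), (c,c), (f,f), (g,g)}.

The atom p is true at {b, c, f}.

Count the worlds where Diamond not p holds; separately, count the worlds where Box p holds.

For Diamond not p:
a: no successors, so Diamond not p fails. ✗
b: successors {b}; not p there: b:F. ✗
c: successors {c}; not p there: c:F. ✗
f: successors {f}; not p there: f:F. ✗
g: successors {g}; not p there: g:T. ✓
— 1 world.
For Box p:
a: no successors, so Box p holds vacuously. ✓
b: successors {b}; p there: b:T. ✓
c: successors {c}; p there: c:T. ✓
f: successors {f}; p there: f:T. ✓
g: successors {g}; p there: g:F. ✗
— 4 worlds.

1 and 4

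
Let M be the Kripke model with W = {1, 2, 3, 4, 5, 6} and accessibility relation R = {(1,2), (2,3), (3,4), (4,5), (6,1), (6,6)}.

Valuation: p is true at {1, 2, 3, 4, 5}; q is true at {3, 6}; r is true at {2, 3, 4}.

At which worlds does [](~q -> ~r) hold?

{2, 4, 5, 6}

1: successors {2}; ~q -> ~r there: 2:F. ✗
2: successors {3}; ~q -> ~r there: 3:T. ✓
3: successors {4}; ~q -> ~r there: 4:F. ✗
4: successors {5}; ~q -> ~r there: 5:T. ✓
5: no successors, so [](~q -> ~r) holds vacuously. ✓
6: successors {1, 6}; ~q -> ~r there: 1:T, 6:T. ✓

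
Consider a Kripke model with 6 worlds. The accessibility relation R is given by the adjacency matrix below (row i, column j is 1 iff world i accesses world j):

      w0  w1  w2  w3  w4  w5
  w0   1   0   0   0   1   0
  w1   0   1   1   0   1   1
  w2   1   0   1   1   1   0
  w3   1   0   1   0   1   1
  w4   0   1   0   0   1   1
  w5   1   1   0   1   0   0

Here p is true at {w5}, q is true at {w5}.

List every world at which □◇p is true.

w0: successors {w0, w4}; ◇p there: w0:F, w4:T. ✗
w1: successors {w1, w2, w4, w5}; ◇p there: w1:T, w2:F, w4:T, w5:F. ✗
w2: successors {w0, w2, w3, w4}; ◇p there: w0:F, w2:F, w3:T, w4:T. ✗
w3: successors {w0, w2, w4, w5}; ◇p there: w0:F, w2:F, w4:T, w5:F. ✗
w4: successors {w1, w4, w5}; ◇p there: w1:T, w4:T, w5:F. ✗
w5: successors {w0, w1, w3}; ◇p there: w0:F, w1:T, w3:T. ✗

∅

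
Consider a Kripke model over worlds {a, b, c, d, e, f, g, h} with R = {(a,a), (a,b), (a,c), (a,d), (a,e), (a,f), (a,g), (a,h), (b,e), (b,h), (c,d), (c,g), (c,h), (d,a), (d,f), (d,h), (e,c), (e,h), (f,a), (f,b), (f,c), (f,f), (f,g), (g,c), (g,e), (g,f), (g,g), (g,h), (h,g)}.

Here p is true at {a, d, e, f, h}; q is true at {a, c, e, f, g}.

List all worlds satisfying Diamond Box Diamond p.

a: successors {a, b, c, d, e, f, g, h}; Box Diamond p there: a:F, b:F, c:F, d:F, e:F, f:T, g:F, h:T. ✓
b: successors {e, h}; Box Diamond p there: e:F, h:T. ✓
c: successors {d, g, h}; Box Diamond p there: d:F, g:F, h:T. ✓
d: successors {a, f, h}; Box Diamond p there: a:F, f:T, h:T. ✓
e: successors {c, h}; Box Diamond p there: c:F, h:T. ✓
f: successors {a, b, c, f, g}; Box Diamond p there: a:F, b:F, c:F, f:T, g:F. ✓
g: successors {c, e, f, g, h}; Box Diamond p there: c:F, e:F, f:T, g:F, h:T. ✓
h: successors {g}; Box Diamond p there: g:F. ✗

{a, b, c, d, e, f, g}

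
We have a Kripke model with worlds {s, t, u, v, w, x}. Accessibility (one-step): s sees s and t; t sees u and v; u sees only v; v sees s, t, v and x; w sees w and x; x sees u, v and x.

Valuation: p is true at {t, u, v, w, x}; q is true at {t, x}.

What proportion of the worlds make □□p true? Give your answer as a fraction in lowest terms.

1/6

s: successors {s, t}; □p there: s:F, t:T. ✗
t: successors {u, v}; □p there: u:T, v:F. ✗
u: successors {v}; □p there: v:F. ✗
v: successors {s, t, v, x}; □p there: s:F, t:T, v:F, x:T. ✗
w: successors {w, x}; □p there: w:T, x:T. ✓
x: successors {u, v, x}; □p there: u:T, v:F, x:T. ✗
That's 1 of 6 worlds, so 1/6.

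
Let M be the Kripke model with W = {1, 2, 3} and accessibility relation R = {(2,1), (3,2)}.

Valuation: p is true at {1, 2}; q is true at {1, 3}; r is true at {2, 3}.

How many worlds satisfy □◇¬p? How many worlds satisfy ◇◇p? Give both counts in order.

For □◇¬p:
1: no successors, so □◇¬p holds vacuously. ✓
2: successors {1}; ◇¬p there: 1:F. ✗
3: successors {2}; ◇¬p there: 2:F. ✗
— 1 world.
For ◇◇p:
1: no successors, so ◇◇p fails. ✗
2: successors {1}; ◇p there: 1:F. ✗
3: successors {2}; ◇p there: 2:T. ✓
— 1 world.

1 and 1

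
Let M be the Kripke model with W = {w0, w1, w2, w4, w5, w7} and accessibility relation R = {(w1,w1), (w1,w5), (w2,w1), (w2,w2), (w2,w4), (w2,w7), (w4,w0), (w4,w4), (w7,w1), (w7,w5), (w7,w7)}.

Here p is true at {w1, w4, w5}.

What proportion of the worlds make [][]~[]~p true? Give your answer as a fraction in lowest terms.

1/3

w0: no successors, so [][]~[]~p holds vacuously. ✓
w1: successors {w1, w5}; []~[]~p there: w1:F, w5:T. ✗
w2: successors {w1, w2, w4, w7}; []~[]~p there: w1:F, w2:T, w4:F, w7:F. ✗
w4: successors {w0, w4}; []~[]~p there: w0:T, w4:F. ✗
w5: no successors, so [][]~[]~p holds vacuously. ✓
w7: successors {w1, w5, w7}; []~[]~p there: w1:F, w5:T, w7:F. ✗
That's 2 of 6 worlds, so 2/6 = 1/3.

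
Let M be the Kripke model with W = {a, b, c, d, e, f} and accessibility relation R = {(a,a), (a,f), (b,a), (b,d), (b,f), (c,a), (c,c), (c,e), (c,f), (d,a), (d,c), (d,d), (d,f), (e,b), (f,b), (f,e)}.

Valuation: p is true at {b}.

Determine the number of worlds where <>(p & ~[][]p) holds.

2

a: successors {a, f}; p & ~[][]p there: a:F, f:F. ✗
b: successors {a, d, f}; p & ~[][]p there: a:F, d:F, f:F. ✗
c: successors {a, c, e, f}; p & ~[][]p there: a:F, c:F, e:F, f:F. ✗
d: successors {a, c, d, f}; p & ~[][]p there: a:F, c:F, d:F, f:F. ✗
e: successors {b}; p & ~[][]p there: b:T. ✓
f: successors {b, e}; p & ~[][]p there: b:T, e:F. ✓
Satisfying worlds: {e, f}.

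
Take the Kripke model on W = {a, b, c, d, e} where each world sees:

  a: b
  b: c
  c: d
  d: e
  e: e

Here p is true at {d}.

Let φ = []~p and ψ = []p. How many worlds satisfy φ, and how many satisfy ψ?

For []~p:
a: successors {b}; ~p there: b:T. ✓
b: successors {c}; ~p there: c:T. ✓
c: successors {d}; ~p there: d:F. ✗
d: successors {e}; ~p there: e:T. ✓
e: successors {e}; ~p there: e:T. ✓
— 4 worlds.
For []p:
a: successors {b}; p there: b:F. ✗
b: successors {c}; p there: c:F. ✗
c: successors {d}; p there: d:T. ✓
d: successors {e}; p there: e:F. ✗
e: successors {e}; p there: e:F. ✗
— 1 world.

4 and 1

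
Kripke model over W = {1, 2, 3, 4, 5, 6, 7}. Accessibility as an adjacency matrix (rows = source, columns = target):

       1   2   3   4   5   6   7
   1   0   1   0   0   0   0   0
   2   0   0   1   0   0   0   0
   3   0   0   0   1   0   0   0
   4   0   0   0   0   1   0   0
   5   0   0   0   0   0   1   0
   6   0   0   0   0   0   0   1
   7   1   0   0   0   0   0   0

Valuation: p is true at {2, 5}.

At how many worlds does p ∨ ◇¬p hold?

5

1: p is F, ◇¬p is F. ✗
2: p is T, ◇¬p is T. ✓
3: p is F, ◇¬p is T. ✓
4: p is F, ◇¬p is F. ✗
5: p is T, ◇¬p is T. ✓
6: p is F, ◇¬p is T. ✓
7: p is F, ◇¬p is T. ✓
Satisfying worlds: {2, 3, 5, 6, 7}.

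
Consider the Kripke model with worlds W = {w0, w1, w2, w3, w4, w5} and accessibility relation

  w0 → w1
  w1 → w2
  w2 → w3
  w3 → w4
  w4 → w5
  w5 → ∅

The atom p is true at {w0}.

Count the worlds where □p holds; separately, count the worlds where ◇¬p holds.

1 and 5

For □p:
w0: successors {w1}; p there: w1:F. ✗
w1: successors {w2}; p there: w2:F. ✗
w2: successors {w3}; p there: w3:F. ✗
w3: successors {w4}; p there: w4:F. ✗
w4: successors {w5}; p there: w5:F. ✗
w5: no successors, so □p holds vacuously. ✓
— 1 world.
For ◇¬p:
w0: successors {w1}; ¬p there: w1:T. ✓
w1: successors {w2}; ¬p there: w2:T. ✓
w2: successors {w3}; ¬p there: w3:T. ✓
w3: successors {w4}; ¬p there: w4:T. ✓
w4: successors {w5}; ¬p there: w5:T. ✓
w5: no successors, so ◇¬p fails. ✗
— 5 worlds.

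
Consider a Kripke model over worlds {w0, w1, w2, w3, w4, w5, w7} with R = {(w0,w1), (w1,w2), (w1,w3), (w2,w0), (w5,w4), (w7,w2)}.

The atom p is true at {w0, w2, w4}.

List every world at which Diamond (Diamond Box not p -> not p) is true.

w0: successors {w1}; Diamond Box not p -> not p there: w1:T. ✓
w1: successors {w2, w3}; Diamond Box not p -> not p there: w2:F, w3:T. ✓
w2: successors {w0}; Diamond Box not p -> not p there: w0:T. ✓
w3: no successors, so Diamond (Diamond Box not p -> not p) fails. ✗
w4: no successors, so Diamond (Diamond Box not p -> not p) fails. ✗
w5: successors {w4}; Diamond Box not p -> not p there: w4:T. ✓
w7: successors {w2}; Diamond Box not p -> not p there: w2:F. ✗

{w0, w1, w2, w5}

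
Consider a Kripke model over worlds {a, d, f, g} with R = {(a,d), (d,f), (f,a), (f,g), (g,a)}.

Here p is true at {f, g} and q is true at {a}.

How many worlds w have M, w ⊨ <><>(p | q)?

a: successors {d}; <>(p | q) there: d:T. ✓
d: successors {f}; <>(p | q) there: f:T. ✓
f: successors {a, g}; <>(p | q) there: a:F, g:T. ✓
g: successors {a}; <>(p | q) there: a:F. ✗
Satisfying worlds: {a, d, f}.

3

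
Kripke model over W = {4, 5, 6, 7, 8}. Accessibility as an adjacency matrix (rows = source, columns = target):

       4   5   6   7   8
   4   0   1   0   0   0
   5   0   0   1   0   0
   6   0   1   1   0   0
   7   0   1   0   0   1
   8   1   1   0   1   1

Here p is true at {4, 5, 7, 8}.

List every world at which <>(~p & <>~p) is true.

4: successors {5}; ~p & <>~p there: 5:F. ✗
5: successors {6}; ~p & <>~p there: 6:T. ✓
6: successors {5, 6}; ~p & <>~p there: 5:F, 6:T. ✓
7: successors {5, 8}; ~p & <>~p there: 5:F, 8:F. ✗
8: successors {4, 5, 7, 8}; ~p & <>~p there: 4:F, 5:F, 7:F, 8:F. ✗

{5, 6}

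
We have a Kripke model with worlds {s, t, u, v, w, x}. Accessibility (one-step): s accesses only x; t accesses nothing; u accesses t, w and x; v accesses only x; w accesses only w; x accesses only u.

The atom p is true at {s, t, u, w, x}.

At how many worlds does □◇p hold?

5

s: successors {x}; ◇p there: x:T. ✓
t: no successors, so □◇p holds vacuously. ✓
u: successors {t, w, x}; ◇p there: t:F, w:T, x:T. ✗
v: successors {x}; ◇p there: x:T. ✓
w: successors {w}; ◇p there: w:T. ✓
x: successors {u}; ◇p there: u:T. ✓
Satisfying worlds: {s, t, v, w, x}.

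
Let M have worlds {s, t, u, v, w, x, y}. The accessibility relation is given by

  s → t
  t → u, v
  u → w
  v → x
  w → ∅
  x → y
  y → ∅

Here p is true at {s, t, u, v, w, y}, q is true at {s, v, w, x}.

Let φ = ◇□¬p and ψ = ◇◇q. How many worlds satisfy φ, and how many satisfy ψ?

3 and 2

For ◇□¬p:
s: successors {t}; □¬p there: t:F. ✗
t: successors {u, v}; □¬p there: u:F, v:T. ✓
u: successors {w}; □¬p there: w:T. ✓
v: successors {x}; □¬p there: x:F. ✗
w: no successors, so ◇□¬p fails. ✗
x: successors {y}; □¬p there: y:T. ✓
y: no successors, so ◇□¬p fails. ✗
— 3 worlds.
For ◇◇q:
s: successors {t}; ◇q there: t:T. ✓
t: successors {u, v}; ◇q there: u:T, v:T. ✓
u: successors {w}; ◇q there: w:F. ✗
v: successors {x}; ◇q there: x:F. ✗
w: no successors, so ◇◇q fails. ✗
x: successors {y}; ◇q there: y:F. ✗
y: no successors, so ◇◇q fails. ✗
— 2 worlds.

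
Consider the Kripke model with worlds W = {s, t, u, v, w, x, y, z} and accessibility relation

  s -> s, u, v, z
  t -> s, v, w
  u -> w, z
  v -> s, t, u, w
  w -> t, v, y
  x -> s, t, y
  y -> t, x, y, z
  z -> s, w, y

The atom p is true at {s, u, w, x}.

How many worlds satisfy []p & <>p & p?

s: []p is F, <>p & p is T. ✗
t: []p is F, <>p & p is F. ✗
u: []p is F, <>p & p is T. ✗
v: []p is F, <>p & p is F. ✗
w: []p is F, <>p & p is F. ✗
x: []p is F, <>p & p is T. ✗
y: []p is F, <>p & p is F. ✗
z: []p is F, <>p & p is F. ✗
Satisfying worlds: ∅.

0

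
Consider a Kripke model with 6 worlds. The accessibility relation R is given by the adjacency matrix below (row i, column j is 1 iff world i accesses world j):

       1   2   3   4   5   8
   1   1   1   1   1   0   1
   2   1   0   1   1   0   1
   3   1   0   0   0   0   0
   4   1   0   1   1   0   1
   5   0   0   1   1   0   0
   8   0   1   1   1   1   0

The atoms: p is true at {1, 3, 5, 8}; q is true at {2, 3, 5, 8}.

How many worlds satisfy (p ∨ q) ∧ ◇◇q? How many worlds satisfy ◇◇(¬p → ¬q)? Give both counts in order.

5 and 6

For (p ∨ q) ∧ ◇◇q:
1: p ∨ q is T, ◇◇q is T. ✓
2: p ∨ q is T, ◇◇q is T. ✓
3: p ∨ q is T, ◇◇q is T. ✓
4: p ∨ q is F, ◇◇q is T. ✗
5: p ∨ q is T, ◇◇q is T. ✓
8: p ∨ q is T, ◇◇q is T. ✓
— 5 worlds.
For ◇◇(¬p → ¬q):
1: successors {1, 2, 3, 4, 8}; ◇(¬p → ¬q) there: 1:T, 2:T, 3:T, 4:T, 8:T. ✓
2: successors {1, 3, 4, 8}; ◇(¬p → ¬q) there: 1:T, 3:T, 4:T, 8:T. ✓
3: successors {1}; ◇(¬p → ¬q) there: 1:T. ✓
4: successors {1, 3, 4, 8}; ◇(¬p → ¬q) there: 1:T, 3:T, 4:T, 8:T. ✓
5: successors {3, 4}; ◇(¬p → ¬q) there: 3:T, 4:T. ✓
8: successors {2, 3, 4, 5}; ◇(¬p → ¬q) there: 2:T, 3:T, 4:T, 5:T. ✓
— 6 worlds.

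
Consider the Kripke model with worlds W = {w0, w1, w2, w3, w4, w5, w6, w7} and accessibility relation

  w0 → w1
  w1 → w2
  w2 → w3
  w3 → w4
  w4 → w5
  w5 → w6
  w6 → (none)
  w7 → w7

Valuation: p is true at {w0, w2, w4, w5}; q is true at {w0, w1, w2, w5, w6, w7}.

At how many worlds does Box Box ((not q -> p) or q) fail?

w0: successors {w1}; Box ((not q -> p) or q) there: w1:T. ✓
w1: successors {w2}; Box ((not q -> p) or q) there: w2:F. ✗
w2: successors {w3}; Box ((not q -> p) or q) there: w3:T. ✓
w3: successors {w4}; Box ((not q -> p) or q) there: w4:T. ✓
w4: successors {w5}; Box ((not q -> p) or q) there: w5:T. ✓
w5: successors {w6}; Box ((not q -> p) or q) there: w6:T. ✓
w6: no successors, so Box Box ((not q -> p) or q) holds vacuously. ✓
w7: successors {w7}; Box ((not q -> p) or q) there: w7:T. ✓
Satisfying worlds: {w0, w2, w3, w4, w5, w6, w7}.
So Box Box ((not q -> p) or q) fails at the other 1 world.

1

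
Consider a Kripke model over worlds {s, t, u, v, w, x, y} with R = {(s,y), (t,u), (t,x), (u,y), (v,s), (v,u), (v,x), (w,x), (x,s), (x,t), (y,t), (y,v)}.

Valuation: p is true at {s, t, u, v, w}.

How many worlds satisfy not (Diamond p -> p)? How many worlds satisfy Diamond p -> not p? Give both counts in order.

2 and 5

For not (Diamond p -> p):
s: Diamond p -> p is T. ✗
t: Diamond p -> p is T. ✗
u: Diamond p -> p is T. ✗
v: Diamond p -> p is T. ✗
w: Diamond p -> p is T. ✗
x: Diamond p -> p is F. ✓
y: Diamond p -> p is F. ✓
— 2 worlds.
For Diamond p -> not p:
s: Diamond p is F, not p is F. ✓
t: Diamond p is T, not p is F. ✗
u: Diamond p is F, not p is F. ✓
v: Diamond p is T, not p is F. ✗
w: Diamond p is F, not p is F. ✓
x: Diamond p is T, not p is T. ✓
y: Diamond p is T, not p is T. ✓
— 5 worlds.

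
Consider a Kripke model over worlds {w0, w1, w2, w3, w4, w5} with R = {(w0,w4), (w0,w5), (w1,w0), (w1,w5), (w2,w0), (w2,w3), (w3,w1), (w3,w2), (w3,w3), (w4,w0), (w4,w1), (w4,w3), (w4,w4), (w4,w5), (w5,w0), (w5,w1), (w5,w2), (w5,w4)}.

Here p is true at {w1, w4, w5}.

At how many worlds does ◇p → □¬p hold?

1

w0: ◇p is T, □¬p is F. ✗
w1: ◇p is T, □¬p is F. ✗
w2: ◇p is F, □¬p is T. ✓
w3: ◇p is T, □¬p is F. ✗
w4: ◇p is T, □¬p is F. ✗
w5: ◇p is T, □¬p is F. ✗
Satisfying worlds: {w2}.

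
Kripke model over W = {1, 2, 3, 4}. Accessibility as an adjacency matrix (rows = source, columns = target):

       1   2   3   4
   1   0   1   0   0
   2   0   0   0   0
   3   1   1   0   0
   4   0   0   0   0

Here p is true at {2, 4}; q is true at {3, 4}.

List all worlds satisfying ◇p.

{1, 3}

1: successors {2}; p there: 2:T. ✓
2: no successors, so ◇p fails. ✗
3: successors {1, 2}; p there: 1:F, 2:T. ✓
4: no successors, so ◇p fails. ✗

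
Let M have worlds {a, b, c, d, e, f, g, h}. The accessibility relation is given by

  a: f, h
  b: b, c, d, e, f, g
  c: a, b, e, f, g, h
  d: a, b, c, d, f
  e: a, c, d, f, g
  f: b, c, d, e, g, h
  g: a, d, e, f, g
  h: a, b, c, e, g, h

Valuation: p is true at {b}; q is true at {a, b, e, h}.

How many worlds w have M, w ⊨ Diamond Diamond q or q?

8

a: Diamond Diamond q is T, q is T. ✓
b: Diamond Diamond q is T, q is T. ✓
c: Diamond Diamond q is T, q is F. ✓
d: Diamond Diamond q is T, q is F. ✓
e: Diamond Diamond q is T, q is T. ✓
f: Diamond Diamond q is T, q is F. ✓
g: Diamond Diamond q is T, q is F. ✓
h: Diamond Diamond q is T, q is T. ✓
Satisfying worlds: {a, b, c, d, e, f, g, h}.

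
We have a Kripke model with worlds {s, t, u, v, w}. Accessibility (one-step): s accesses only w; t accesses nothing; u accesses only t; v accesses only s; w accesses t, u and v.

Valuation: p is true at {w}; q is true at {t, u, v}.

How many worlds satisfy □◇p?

2

s: successors {w}; ◇p there: w:F. ✗
t: no successors, so □◇p holds vacuously. ✓
u: successors {t}; ◇p there: t:F. ✗
v: successors {s}; ◇p there: s:T. ✓
w: successors {t, u, v}; ◇p there: t:F, u:F, v:F. ✗
Satisfying worlds: {t, v}.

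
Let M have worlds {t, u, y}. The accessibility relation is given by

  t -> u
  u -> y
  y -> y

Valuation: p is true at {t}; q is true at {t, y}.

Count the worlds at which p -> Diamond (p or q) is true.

2

t: p is T, Diamond (p or q) is F. ✗
u: p is F, Diamond (p or q) is T. ✓
y: p is F, Diamond (p or q) is T. ✓
Satisfying worlds: {u, y}.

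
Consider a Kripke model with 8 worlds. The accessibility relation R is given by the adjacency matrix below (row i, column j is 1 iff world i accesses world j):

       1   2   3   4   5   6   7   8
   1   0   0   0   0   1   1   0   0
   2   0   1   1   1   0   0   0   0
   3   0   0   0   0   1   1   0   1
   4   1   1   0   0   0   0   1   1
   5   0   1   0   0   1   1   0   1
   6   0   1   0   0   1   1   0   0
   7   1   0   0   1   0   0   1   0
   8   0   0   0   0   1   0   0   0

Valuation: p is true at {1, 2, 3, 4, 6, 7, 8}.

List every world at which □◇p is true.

{1, 2, 6, 7, 8}

1: successors {5, 6}; ◇p there: 5:T, 6:T. ✓
2: successors {2, 3, 4}; ◇p there: 2:T, 3:T, 4:T. ✓
3: successors {5, 6, 8}; ◇p there: 5:T, 6:T, 8:F. ✗
4: successors {1, 2, 7, 8}; ◇p there: 1:T, 2:T, 7:T, 8:F. ✗
5: successors {2, 5, 6, 8}; ◇p there: 2:T, 5:T, 6:T, 8:F. ✗
6: successors {2, 5, 6}; ◇p there: 2:T, 5:T, 6:T. ✓
7: successors {1, 4, 7}; ◇p there: 1:T, 4:T, 7:T. ✓
8: successors {5}; ◇p there: 5:T. ✓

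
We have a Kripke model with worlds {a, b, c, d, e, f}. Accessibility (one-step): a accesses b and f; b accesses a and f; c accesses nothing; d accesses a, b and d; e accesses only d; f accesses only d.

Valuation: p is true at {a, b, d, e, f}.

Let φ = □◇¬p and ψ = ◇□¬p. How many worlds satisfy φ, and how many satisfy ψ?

1 and 0

For □◇¬p:
a: successors {b, f}; ◇¬p there: b:F, f:F. ✗
b: successors {a, f}; ◇¬p there: a:F, f:F. ✗
c: no successors, so □◇¬p holds vacuously. ✓
d: successors {a, b, d}; ◇¬p there: a:F, b:F, d:F. ✗
e: successors {d}; ◇¬p there: d:F. ✗
f: successors {d}; ◇¬p there: d:F. ✗
— 1 world.
For ◇□¬p:
a: successors {b, f}; □¬p there: b:F, f:F. ✗
b: successors {a, f}; □¬p there: a:F, f:F. ✗
c: no successors, so ◇□¬p fails. ✗
d: successors {a, b, d}; □¬p there: a:F, b:F, d:F. ✗
e: successors {d}; □¬p there: d:F. ✗
f: successors {d}; □¬p there: d:F. ✗
— 0 worlds.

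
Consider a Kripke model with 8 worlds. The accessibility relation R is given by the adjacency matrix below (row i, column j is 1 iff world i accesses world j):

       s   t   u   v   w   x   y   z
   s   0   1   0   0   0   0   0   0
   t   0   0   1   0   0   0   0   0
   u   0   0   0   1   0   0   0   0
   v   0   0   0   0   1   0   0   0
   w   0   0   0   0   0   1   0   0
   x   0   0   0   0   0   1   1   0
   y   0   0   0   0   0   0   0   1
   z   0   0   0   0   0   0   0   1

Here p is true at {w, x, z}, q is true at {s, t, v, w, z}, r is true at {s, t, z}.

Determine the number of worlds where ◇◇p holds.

s: successors {t}; ◇p there: t:F. ✗
t: successors {u}; ◇p there: u:F. ✗
u: successors {v}; ◇p there: v:T. ✓
v: successors {w}; ◇p there: w:T. ✓
w: successors {x}; ◇p there: x:T. ✓
x: successors {x, y}; ◇p there: x:T, y:T. ✓
y: successors {z}; ◇p there: z:T. ✓
z: successors {z}; ◇p there: z:T. ✓
Satisfying worlds: {u, v, w, x, y, z}.

6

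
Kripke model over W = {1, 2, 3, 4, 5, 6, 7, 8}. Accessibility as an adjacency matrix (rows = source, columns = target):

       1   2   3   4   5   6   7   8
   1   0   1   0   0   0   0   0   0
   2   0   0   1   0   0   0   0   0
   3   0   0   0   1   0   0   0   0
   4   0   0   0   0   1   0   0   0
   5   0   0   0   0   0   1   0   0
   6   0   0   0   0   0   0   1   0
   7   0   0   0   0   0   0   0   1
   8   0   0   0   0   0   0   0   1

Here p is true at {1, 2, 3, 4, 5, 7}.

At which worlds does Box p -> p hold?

1: Box p is T, p is T. ✓
2: Box p is T, p is T. ✓
3: Box p is T, p is T. ✓
4: Box p is T, p is T. ✓
5: Box p is F, p is T. ✓
6: Box p is T, p is F. ✗
7: Box p is F, p is T. ✓
8: Box p is F, p is F. ✓

{1, 2, 3, 4, 5, 7, 8}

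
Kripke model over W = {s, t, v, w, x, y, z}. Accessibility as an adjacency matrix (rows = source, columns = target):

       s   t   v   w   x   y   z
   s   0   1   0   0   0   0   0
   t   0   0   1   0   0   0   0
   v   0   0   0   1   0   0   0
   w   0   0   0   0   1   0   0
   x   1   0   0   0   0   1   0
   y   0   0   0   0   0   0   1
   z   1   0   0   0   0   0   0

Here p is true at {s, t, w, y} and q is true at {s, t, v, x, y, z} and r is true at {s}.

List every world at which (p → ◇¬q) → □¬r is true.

s: p → ◇¬q is F, □¬r is T. ✓
t: p → ◇¬q is F, □¬r is T. ✓
v: p → ◇¬q is T, □¬r is T. ✓
w: p → ◇¬q is F, □¬r is T. ✓
x: p → ◇¬q is T, □¬r is F. ✗
y: p → ◇¬q is F, □¬r is T. ✓
z: p → ◇¬q is T, □¬r is F. ✗

{s, t, v, w, y}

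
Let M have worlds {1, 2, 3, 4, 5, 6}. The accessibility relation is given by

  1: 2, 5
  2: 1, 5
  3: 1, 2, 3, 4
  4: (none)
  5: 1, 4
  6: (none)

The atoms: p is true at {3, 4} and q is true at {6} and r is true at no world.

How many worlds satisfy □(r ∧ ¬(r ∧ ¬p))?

1: successors {2, 5}; r ∧ ¬(r ∧ ¬p) there: 2:F, 5:F. ✗
2: successors {1, 5}; r ∧ ¬(r ∧ ¬p) there: 1:F, 5:F. ✗
3: successors {1, 2, 3, 4}; r ∧ ¬(r ∧ ¬p) there: 1:F, 2:F, 3:F, 4:F. ✗
4: no successors, so □(r ∧ ¬(r ∧ ¬p)) holds vacuously. ✓
5: successors {1, 4}; r ∧ ¬(r ∧ ¬p) there: 1:F, 4:F. ✗
6: no successors, so □(r ∧ ¬(r ∧ ¬p)) holds vacuously. ✓
Satisfying worlds: {4, 6}.

2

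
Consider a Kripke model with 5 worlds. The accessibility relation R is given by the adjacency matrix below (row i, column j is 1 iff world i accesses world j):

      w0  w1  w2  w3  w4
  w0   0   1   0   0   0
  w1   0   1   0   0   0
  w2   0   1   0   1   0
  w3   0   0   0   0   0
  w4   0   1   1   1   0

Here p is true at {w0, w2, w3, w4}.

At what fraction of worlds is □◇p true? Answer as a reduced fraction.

1/5

w0: successors {w1}; ◇p there: w1:F. ✗
w1: successors {w1}; ◇p there: w1:F. ✗
w2: successors {w1, w3}; ◇p there: w1:F, w3:F. ✗
w3: no successors, so □◇p holds vacuously. ✓
w4: successors {w1, w2, w3}; ◇p there: w1:F, w2:T, w3:F. ✗
That's 1 of 5 worlds, so 1/5.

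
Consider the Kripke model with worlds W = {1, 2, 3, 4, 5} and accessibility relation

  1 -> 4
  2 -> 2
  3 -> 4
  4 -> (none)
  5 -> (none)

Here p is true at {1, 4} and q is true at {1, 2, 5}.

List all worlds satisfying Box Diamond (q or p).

{2, 4, 5}

1: successors {4}; Diamond (q or p) there: 4:F. ✗
2: successors {2}; Diamond (q or p) there: 2:T. ✓
3: successors {4}; Diamond (q or p) there: 4:F. ✗
4: no successors, so Box Diamond (q or p) holds vacuously. ✓
5: no successors, so Box Diamond (q or p) holds vacuously. ✓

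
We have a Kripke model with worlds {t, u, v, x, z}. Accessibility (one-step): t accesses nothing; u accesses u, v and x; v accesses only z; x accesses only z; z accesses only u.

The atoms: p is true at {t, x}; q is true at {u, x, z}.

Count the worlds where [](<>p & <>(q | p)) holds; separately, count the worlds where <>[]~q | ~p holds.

For [](<>p & <>(q | p)):
t: no successors, so [](<>p & <>(q | p)) holds vacuously. ✓
u: successors {u, v, x}; <>p & <>(q | p) there: u:T, v:F, x:F. ✗
v: successors {z}; <>p & <>(q | p) there: z:F. ✗
x: successors {z}; <>p & <>(q | p) there: z:F. ✗
z: successors {u}; <>p & <>(q | p) there: u:T. ✓
— 2 worlds.
For <>[]~q | ~p:
t: <>[]~q is F, ~p is F. ✗
u: <>[]~q is F, ~p is T. ✓
v: <>[]~q is F, ~p is T. ✓
x: <>[]~q is F, ~p is F. ✗
z: <>[]~q is F, ~p is T. ✓
— 3 worlds.

2 and 3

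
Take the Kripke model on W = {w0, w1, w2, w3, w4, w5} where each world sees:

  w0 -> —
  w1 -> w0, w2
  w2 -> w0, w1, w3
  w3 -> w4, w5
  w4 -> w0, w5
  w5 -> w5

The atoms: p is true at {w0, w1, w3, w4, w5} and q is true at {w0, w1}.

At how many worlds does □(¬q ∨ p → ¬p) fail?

5

w0: no successors, so □(¬q ∨ p → ¬p) holds vacuously. ✓
w1: successors {w0, w2}; ¬q ∨ p → ¬p there: w0:F, w2:T. ✗
w2: successors {w0, w1, w3}; ¬q ∨ p → ¬p there: w0:F, w1:F, w3:F. ✗
w3: successors {w4, w5}; ¬q ∨ p → ¬p there: w4:F, w5:F. ✗
w4: successors {w0, w5}; ¬q ∨ p → ¬p there: w0:F, w5:F. ✗
w5: successors {w5}; ¬q ∨ p → ¬p there: w5:F. ✗
Satisfying worlds: {w0}.
So □(¬q ∨ p → ¬p) fails at the other 5 worlds.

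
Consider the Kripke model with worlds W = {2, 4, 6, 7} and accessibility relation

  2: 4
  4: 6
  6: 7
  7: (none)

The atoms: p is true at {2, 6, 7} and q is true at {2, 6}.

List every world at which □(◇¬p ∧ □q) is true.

{7}

2: successors {4}; ◇¬p ∧ □q there: 4:F. ✗
4: successors {6}; ◇¬p ∧ □q there: 6:F. ✗
6: successors {7}; ◇¬p ∧ □q there: 7:F. ✗
7: no successors, so □(◇¬p ∧ □q) holds vacuously. ✓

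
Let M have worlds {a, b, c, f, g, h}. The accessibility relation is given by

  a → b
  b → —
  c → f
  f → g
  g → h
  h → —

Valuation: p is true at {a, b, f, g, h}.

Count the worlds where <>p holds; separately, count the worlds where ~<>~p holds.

4 and 6

For <>p:
a: successors {b}; p there: b:T. ✓
b: no successors, so <>p fails. ✗
c: successors {f}; p there: f:T. ✓
f: successors {g}; p there: g:T. ✓
g: successors {h}; p there: h:T. ✓
h: no successors, so <>p fails. ✗
— 4 worlds.
For ~<>~p:
a: <>~p is F. ✓
b: <>~p is F. ✓
c: <>~p is F. ✓
f: <>~p is F. ✓
g: <>~p is F. ✓
h: <>~p is F. ✓
— 6 worlds.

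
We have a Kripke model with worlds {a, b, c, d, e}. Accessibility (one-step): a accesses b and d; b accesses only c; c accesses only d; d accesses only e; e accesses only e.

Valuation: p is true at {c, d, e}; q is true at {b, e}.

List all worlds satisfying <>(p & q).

{d, e}

a: successors {b, d}; p & q there: b:F, d:F. ✗
b: successors {c}; p & q there: c:F. ✗
c: successors {d}; p & q there: d:F. ✗
d: successors {e}; p & q there: e:T. ✓
e: successors {e}; p & q there: e:T. ✓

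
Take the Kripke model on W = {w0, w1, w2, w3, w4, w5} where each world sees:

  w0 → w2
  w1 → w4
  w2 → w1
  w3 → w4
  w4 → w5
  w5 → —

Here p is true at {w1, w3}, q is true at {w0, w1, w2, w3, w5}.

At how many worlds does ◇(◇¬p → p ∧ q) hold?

w0: successors {w2}; ◇¬p → p ∧ q there: w2:T. ✓
w1: successors {w4}; ◇¬p → p ∧ q there: w4:F. ✗
w2: successors {w1}; ◇¬p → p ∧ q there: w1:T. ✓
w3: successors {w4}; ◇¬p → p ∧ q there: w4:F. ✗
w4: successors {w5}; ◇¬p → p ∧ q there: w5:T. ✓
w5: no successors, so ◇(◇¬p → p ∧ q) fails. ✗
Satisfying worlds: {w0, w2, w4}.

3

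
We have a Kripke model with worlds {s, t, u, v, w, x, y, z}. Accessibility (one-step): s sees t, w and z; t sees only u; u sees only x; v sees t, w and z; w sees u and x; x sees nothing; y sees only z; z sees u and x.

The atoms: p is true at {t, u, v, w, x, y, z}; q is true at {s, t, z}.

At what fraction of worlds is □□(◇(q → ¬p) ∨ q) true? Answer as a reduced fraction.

s: successors {t, w, z}; □(◇(q → ¬p) ∨ q) there: t:T, w:F, z:F. ✗
t: successors {u}; □(◇(q → ¬p) ∨ q) there: u:F. ✗
u: successors {x}; □(◇(q → ¬p) ∨ q) there: x:T. ✓
v: successors {t, w, z}; □(◇(q → ¬p) ∨ q) there: t:T, w:F, z:F. ✗
w: successors {u, x}; □(◇(q → ¬p) ∨ q) there: u:F, x:T. ✗
x: no successors, so □□(◇(q → ¬p) ∨ q) holds vacuously. ✓
y: successors {z}; □(◇(q → ¬p) ∨ q) there: z:F. ✗
z: successors {u, x}; □(◇(q → ¬p) ∨ q) there: u:F, x:T. ✗
That's 2 of 8 worlds, so 2/8 = 1/4.

1/4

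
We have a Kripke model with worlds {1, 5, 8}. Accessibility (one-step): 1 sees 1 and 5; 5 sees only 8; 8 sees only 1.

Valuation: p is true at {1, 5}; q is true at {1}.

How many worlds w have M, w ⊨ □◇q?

1: successors {1, 5}; ◇q there: 1:T, 5:F. ✗
5: successors {8}; ◇q there: 8:T. ✓
8: successors {1}; ◇q there: 1:T. ✓
Satisfying worlds: {5, 8}.

2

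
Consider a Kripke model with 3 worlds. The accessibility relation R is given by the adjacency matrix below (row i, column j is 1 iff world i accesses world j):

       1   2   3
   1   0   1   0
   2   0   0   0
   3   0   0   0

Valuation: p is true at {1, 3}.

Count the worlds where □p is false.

1: successors {2}; p there: 2:F. ✗
2: no successors, so □p holds vacuously. ✓
3: no successors, so □p holds vacuously. ✓
Satisfying worlds: {2, 3}.
So □p fails at the other 1 world.

1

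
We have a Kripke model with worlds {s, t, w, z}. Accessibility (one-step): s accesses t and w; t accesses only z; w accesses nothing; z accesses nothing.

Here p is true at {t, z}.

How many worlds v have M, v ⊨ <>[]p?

s: successors {t, w}; []p there: t:T, w:T. ✓
t: successors {z}; []p there: z:T. ✓
w: no successors, so <>[]p fails. ✗
z: no successors, so <>[]p fails. ✗
Satisfying worlds: {s, t}.

2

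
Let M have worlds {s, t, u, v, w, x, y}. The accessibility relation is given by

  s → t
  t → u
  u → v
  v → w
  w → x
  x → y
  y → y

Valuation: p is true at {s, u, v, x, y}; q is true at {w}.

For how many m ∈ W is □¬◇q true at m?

6

s: successors {t}; ¬◇q there: t:T. ✓
t: successors {u}; ¬◇q there: u:T. ✓
u: successors {v}; ¬◇q there: v:F. ✗
v: successors {w}; ¬◇q there: w:T. ✓
w: successors {x}; ¬◇q there: x:T. ✓
x: successors {y}; ¬◇q there: y:T. ✓
y: successors {y}; ¬◇q there: y:T. ✓
Satisfying worlds: {s, t, v, w, x, y}.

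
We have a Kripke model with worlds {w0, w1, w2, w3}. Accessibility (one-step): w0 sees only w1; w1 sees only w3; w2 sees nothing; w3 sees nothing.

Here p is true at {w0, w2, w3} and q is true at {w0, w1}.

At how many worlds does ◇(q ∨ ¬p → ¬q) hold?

1

w0: successors {w1}; q ∨ ¬p → ¬q there: w1:F. ✗
w1: successors {w3}; q ∨ ¬p → ¬q there: w3:T. ✓
w2: no successors, so ◇(q ∨ ¬p → ¬q) fails. ✗
w3: no successors, so ◇(q ∨ ¬p → ¬q) fails. ✗
Satisfying worlds: {w1}.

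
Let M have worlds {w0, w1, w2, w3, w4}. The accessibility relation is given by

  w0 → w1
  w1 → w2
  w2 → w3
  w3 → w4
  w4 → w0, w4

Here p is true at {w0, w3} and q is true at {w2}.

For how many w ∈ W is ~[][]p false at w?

w0: [][]p is F. ✓
w1: [][]p is T. ✗
w2: [][]p is F. ✓
w3: [][]p is F. ✓
w4: [][]p is F. ✓
Satisfying worlds: {w0, w2, w3, w4}.
So ~[][]p fails at the other 1 world.

1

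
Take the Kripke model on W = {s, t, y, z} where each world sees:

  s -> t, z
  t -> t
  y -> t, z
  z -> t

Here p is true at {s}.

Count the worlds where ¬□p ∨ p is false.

s: ¬□p is T, p is T. ✓
t: ¬□p is T, p is F. ✓
y: ¬□p is T, p is F. ✓
z: ¬□p is T, p is F. ✓
Satisfying worlds: {s, t, y, z}.
So ¬□p ∨ p fails at the other 0 worlds.

0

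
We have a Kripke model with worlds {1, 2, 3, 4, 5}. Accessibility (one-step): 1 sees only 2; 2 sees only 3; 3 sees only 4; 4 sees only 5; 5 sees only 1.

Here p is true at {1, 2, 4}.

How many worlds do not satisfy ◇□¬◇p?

1: successors {2}; □¬◇p there: 2:F. ✗
2: successors {3}; □¬◇p there: 3:T. ✓
3: successors {4}; □¬◇p there: 4:F. ✗
4: successors {5}; □¬◇p there: 5:F. ✗
5: successors {1}; □¬◇p there: 1:T. ✓
Satisfying worlds: {2, 5}.
So ◇□¬◇p fails at the other 3 worlds.

3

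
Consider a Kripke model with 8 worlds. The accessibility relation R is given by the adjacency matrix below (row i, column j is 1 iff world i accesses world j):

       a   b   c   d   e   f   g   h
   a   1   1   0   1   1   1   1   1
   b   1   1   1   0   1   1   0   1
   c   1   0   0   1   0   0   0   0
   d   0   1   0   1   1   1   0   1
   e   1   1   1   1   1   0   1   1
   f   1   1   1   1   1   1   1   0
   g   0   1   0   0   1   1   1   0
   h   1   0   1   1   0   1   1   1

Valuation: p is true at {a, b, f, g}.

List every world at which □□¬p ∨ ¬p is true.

{c, d, e, h}

a: □□¬p is F, ¬p is F. ✗
b: □□¬p is F, ¬p is F. ✗
c: □□¬p is F, ¬p is T. ✓
d: □□¬p is F, ¬p is T. ✓
e: □□¬p is F, ¬p is T. ✓
f: □□¬p is F, ¬p is F. ✗
g: □□¬p is F, ¬p is F. ✗
h: □□¬p is F, ¬p is T. ✓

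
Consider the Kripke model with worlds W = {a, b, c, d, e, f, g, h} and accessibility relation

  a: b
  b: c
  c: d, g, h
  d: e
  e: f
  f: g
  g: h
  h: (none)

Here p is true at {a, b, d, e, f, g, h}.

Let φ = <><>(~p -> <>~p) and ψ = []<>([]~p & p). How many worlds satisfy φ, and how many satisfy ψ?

5 and 3

For <><>(~p -> <>~p):
a: successors {b}; <>(~p -> <>~p) there: b:F. ✗
b: successors {c}; <>(~p -> <>~p) there: c:T. ✓
c: successors {d, g, h}; <>(~p -> <>~p) there: d:T, g:T, h:F. ✓
d: successors {e}; <>(~p -> <>~p) there: e:T. ✓
e: successors {f}; <>(~p -> <>~p) there: f:T. ✓
f: successors {g}; <>(~p -> <>~p) there: g:T. ✓
g: successors {h}; <>(~p -> <>~p) there: h:F. ✗
h: no successors, so <><>(~p -> <>~p) fails. ✗
— 5 worlds.
For []<>([]~p & p):
a: successors {b}; <>([]~p & p) there: b:F. ✗
b: successors {c}; <>([]~p & p) there: c:T. ✓
c: successors {d, g, h}; <>([]~p & p) there: d:F, g:T, h:F. ✗
d: successors {e}; <>([]~p & p) there: e:F. ✗
e: successors {f}; <>([]~p & p) there: f:F. ✗
f: successors {g}; <>([]~p & p) there: g:T. ✓
g: successors {h}; <>([]~p & p) there: h:F. ✗
h: no successors, so []<>([]~p & p) holds vacuously. ✓
— 3 worlds.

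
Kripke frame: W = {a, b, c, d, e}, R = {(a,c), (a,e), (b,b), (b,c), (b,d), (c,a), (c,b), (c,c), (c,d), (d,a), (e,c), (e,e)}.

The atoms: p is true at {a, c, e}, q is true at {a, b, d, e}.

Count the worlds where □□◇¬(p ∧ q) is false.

a: successors {c, e}; □◇¬(p ∧ q) there: c:F, e:T. ✗
b: successors {b, c, d}; □◇¬(p ∧ q) there: b:F, c:F, d:T. ✗
c: successors {a, b, c, d}; □◇¬(p ∧ q) there: a:T, b:F, c:F, d:T. ✗
d: successors {a}; □◇¬(p ∧ q) there: a:T. ✓
e: successors {c, e}; □◇¬(p ∧ q) there: c:F, e:T. ✗
Satisfying worlds: {d}.
So □□◇¬(p ∧ q) fails at the other 4 worlds.

4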